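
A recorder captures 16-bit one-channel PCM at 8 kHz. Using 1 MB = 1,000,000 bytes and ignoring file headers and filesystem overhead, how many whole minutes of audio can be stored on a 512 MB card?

Uncompressed byte rate = 8,000 × 2 × 1 = 16,000 bytes/s.
Capacity = 512 × 1,000,000 = 512,000,000 bytes.
512,000,000 / 16,000 ≈ 32000 s → 533 minutes.

533 minutes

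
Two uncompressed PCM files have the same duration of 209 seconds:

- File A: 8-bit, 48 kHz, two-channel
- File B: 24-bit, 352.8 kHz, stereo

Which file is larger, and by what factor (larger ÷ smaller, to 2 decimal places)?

File A: 48,000 × 1 × 2 = 96,000 bytes/s.
File B: 352,800 × 3 × 2 = 2,116,800 bytes/s.
File B is larger; ratio = 442,411,200 / 20,064,000 = 22.05.

File B, by a factor of 22.05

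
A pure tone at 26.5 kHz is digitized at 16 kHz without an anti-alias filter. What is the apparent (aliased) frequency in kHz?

5.5 kHz

Nyquist = 16,000/2 = 8,000 Hz; 26,500 Hz exceeds it.
Alias = |26,500 − 2×16,000| = |26,500 − 32,000| = 5,500 Hz = 5.5 kHz.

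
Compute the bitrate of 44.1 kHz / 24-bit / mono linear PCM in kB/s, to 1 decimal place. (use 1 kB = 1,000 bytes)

132.3 kB/s

Bit rate = 44,100 × 24 × 1 = 1,058,400 bits/s.
1,058,400 / 8 = 132,300 B/s = 132.3 kB/s.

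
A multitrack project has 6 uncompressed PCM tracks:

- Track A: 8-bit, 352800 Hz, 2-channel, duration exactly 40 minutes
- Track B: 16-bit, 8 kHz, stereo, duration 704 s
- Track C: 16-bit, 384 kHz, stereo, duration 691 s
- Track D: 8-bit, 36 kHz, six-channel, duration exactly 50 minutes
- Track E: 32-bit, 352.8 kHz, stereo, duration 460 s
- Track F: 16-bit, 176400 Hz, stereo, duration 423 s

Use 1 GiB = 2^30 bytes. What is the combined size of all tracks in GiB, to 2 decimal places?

Track A: exactly 40 minutes = 2,400 s; 352,800 × 2,400 × 1 × 2 = 1,693,440,000 bytes.
Track B: 8,000 × 704 × 2 × 2 = 22,528,000 bytes.
Track C: 384,000 × 691 × 2 × 2 = 1,061,376,000 bytes.
Track D: exactly 50 minutes = 3,000 s; 36,000 × 3,000 × 1 × 6 = 648,000,000 bytes.
Track E: 352,800 × 460 × 4 × 2 = 1,298,304,000 bytes.
Track F: 176,400 × 423 × 2 × 2 = 298,468,800 bytes.
Total = 5,022,116,800 bytes = 4.68 GiB.

4.68 GiB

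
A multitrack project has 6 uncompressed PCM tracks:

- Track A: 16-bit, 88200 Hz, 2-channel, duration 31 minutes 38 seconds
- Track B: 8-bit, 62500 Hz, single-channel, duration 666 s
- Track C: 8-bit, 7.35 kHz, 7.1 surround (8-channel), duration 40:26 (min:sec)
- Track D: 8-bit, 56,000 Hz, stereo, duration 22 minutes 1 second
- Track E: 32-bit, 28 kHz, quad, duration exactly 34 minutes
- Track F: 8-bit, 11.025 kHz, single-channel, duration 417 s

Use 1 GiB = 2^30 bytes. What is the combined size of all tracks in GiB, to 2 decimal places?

1.79 GiB

Track A: 31 minutes 38 seconds = 1,898 s; 88,200 × 1,898 × 2 × 2 = 669,614,400 bytes.
Track B: 62,500 × 666 × 1 × 1 = 41,625,000 bytes.
Track C: 40:26 (min:sec) = 2,426 s; 7,350 × 2,426 × 1 × 8 = 142,648,800 bytes.
Track D: 22 minutes 1 second = 1,321 s; 56,000 × 1,321 × 1 × 2 = 147,952,000 bytes.
Track E: exactly 34 minutes = 2,040 s; 28,000 × 2,040 × 4 × 4 = 913,920,000 bytes.
Track F: 11,025 × 417 × 1 × 1 = 4,597,425 bytes.
Total = 1,920,357,625 bytes = 1.79 GiB.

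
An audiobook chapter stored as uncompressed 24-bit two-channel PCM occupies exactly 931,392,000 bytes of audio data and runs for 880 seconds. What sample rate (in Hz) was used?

176,400 Hz

Bytes = sample_rate × seconds × bytes_per_sample × channels.
sample_rate = 931,392,000 / (880 × 3 × 2) = 931,392,000 / 5,280 = 176,400 Hz.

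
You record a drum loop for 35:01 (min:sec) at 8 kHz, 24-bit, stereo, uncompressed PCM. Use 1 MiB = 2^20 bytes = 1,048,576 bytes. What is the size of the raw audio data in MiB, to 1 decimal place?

96.2 MiB

Duration = 35:01 (min:sec) = 2,101 s.
Bytes = 8,000 samples/s × 2,101 s × 3 bytes/sample × 2 ch = 100,848,000 bytes.
100,848,000 / 1,048,576 = 96.2 MiB.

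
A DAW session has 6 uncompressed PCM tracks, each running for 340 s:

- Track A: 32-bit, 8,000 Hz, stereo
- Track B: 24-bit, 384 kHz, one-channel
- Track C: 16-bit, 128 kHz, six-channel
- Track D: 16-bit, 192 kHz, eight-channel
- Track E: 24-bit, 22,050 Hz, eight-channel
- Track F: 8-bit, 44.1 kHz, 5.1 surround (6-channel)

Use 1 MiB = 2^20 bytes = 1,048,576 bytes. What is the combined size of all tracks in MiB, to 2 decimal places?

2145.82 MiB

Track A: 8,000 × 340 × 4 × 2 = 21,760,000 bytes.
Track B: 384,000 × 340 × 3 × 1 = 391,680,000 bytes.
Track C: 128,000 × 340 × 2 × 6 = 522,240,000 bytes.
Track D: 192,000 × 340 × 2 × 8 = 1,044,480,000 bytes.
Track E: 22,050 × 340 × 3 × 8 = 179,928,000 bytes.
Track F: 44,100 × 340 × 1 × 6 = 89,964,000 bytes.
Total = 2,250,052,000 bytes = 2145.82 MiB.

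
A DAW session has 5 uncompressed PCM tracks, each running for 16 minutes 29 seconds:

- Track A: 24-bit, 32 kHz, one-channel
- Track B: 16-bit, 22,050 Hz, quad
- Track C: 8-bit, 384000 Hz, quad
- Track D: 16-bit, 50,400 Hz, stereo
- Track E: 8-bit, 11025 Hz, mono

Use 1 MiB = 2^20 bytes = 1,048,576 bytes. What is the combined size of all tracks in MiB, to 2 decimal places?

1906.20 MiB

16 minutes 29 seconds = 989 s.
Track A: 32,000 × 989 × 3 × 1 = 94,944,000 bytes.
Track B: 22,050 × 989 × 2 × 4 = 174,459,600 bytes.
Track C: 384,000 × 989 × 1 × 4 = 1,519,104,000 bytes.
Track D: 50,400 × 989 × 2 × 2 = 199,382,400 bytes.
Track E: 11,025 × 989 × 1 × 1 = 10,903,725 bytes.
Total = 1,998,793,725 bytes = 1906.20 MiB.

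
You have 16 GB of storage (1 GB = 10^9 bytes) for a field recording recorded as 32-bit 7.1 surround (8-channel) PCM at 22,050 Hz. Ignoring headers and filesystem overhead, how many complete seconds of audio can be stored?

Uncompressed byte rate = 22,050 × 4 × 8 = 705,600 bytes/s.
Capacity = 16 × 1,000,000,000 = 16,000,000,000 bytes.
16,000,000,000 / 705,600 ≈ 22675.74 s → 22,675 seconds.

22,675 seconds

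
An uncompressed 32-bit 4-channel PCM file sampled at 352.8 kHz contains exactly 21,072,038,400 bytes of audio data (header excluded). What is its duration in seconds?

3,733 seconds

Byte rate = 352,800 × 4 × 4 = 5,644,800 bytes/s.
Duration = 21,072,038,400 / 5,644,800 = 3,733 s.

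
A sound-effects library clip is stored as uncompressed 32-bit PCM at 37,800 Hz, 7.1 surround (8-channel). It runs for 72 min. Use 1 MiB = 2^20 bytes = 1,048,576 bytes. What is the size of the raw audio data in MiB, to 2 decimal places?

Duration = 72 min = 4,320 s.
Bytes = 37,800 samples/s × 4,320 s × 4 bytes/sample × 8 ch = 5,225,472,000 bytes.
5,225,472,000 / 1,048,576 = 4983.40 MiB.

4983.40 MiB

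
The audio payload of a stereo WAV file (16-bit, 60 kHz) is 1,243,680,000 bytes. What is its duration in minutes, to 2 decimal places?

Byte rate = 60,000 × 2 × 2 = 240,000 bytes/s.
Duration = 1,243,680,000 / 240,000 = 5,182 s.
5,182 s / 60 = 86.37 minutes.

86.37 minutes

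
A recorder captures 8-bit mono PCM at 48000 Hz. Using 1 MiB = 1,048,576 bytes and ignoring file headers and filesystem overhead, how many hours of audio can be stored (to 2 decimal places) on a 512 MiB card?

Uncompressed byte rate = 48,000 × 1 × 1 = 48,000 bytes/s.
Capacity = 512 × 1,048,576 = 536,870,912 bytes.
536,870,912 / 48,000 ≈ 11184.81 s → 3.11 hours.

3.11 hours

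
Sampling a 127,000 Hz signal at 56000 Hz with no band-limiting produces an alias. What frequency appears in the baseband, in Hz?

Nyquist = 56,000/2 = 28,000 Hz; 127,000 Hz exceeds it.
Alias = |127,000 − 2×56,000| = |127,000 − 112,000| = 15,000 Hz.

15,000 Hz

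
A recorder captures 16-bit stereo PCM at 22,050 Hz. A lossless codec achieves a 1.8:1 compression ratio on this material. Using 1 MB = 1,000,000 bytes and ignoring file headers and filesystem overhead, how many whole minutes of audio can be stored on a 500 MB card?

170 minutes

Uncompressed byte rate = 22,050 × 2 × 2 = 88,200 bytes/s.
After 1.8:1 compression, effective rate ≈ 49000 bytes/s.
Capacity = 500 × 1,000,000 = 500,000,000 bytes.
500,000,000 / effective rate ≈ 10204.08 s → 170 minutes.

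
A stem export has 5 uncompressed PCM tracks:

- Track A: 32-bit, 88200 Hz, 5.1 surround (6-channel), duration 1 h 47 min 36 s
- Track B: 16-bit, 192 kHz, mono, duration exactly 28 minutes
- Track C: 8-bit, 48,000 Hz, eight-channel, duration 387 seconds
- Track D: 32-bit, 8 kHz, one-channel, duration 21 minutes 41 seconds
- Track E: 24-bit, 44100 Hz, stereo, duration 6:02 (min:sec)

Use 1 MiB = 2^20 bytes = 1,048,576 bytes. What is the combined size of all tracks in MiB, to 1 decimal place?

13921.0 MiB

Track A: 1 h 47 min 36 s = 6,456 s; 88,200 × 6,456 × 4 × 6 = 13,666,060,800 bytes.
Track B: exactly 28 minutes = 1,680 s; 192,000 × 1,680 × 2 × 1 = 645,120,000 bytes.
Track C: 48,000 × 387 × 1 × 8 = 148,608,000 bytes.
Track D: 21 minutes 41 seconds = 1,301 s; 8,000 × 1,301 × 4 × 1 = 41,632,000 bytes.
Track E: 6:02 (min:sec) = 362 s; 44,100 × 362 × 3 × 2 = 95,785,200 bytes.
Total = 14,597,206,000 bytes = 13921.0 MiB.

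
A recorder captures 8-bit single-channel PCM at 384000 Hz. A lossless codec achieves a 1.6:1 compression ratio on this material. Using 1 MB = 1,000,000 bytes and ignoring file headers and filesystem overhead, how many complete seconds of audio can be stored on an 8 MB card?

33 seconds

Uncompressed byte rate = 384,000 × 1 × 1 = 384,000 bytes/s.
After 1.6:1 compression, effective rate ≈ 240000 bytes/s.
Capacity = 8 × 1,000,000 = 8,000,000 bytes.
8,000,000 / effective rate ≈ 33.33 s → 33 seconds.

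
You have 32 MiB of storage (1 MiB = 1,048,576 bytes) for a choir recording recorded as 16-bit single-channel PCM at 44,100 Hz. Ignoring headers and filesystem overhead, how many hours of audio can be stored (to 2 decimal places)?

0.11 hours

Uncompressed byte rate = 44,100 × 2 × 1 = 88,200 bytes/s.
Capacity = 32 × 1,048,576 = 33,554,432 bytes.
33,554,432 / 88,200 ≈ 380.44 s → 0.11 hours.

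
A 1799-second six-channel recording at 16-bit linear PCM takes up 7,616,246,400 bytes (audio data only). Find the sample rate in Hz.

352,800 Hz

Bytes = sample_rate × seconds × bytes_per_sample × channels.
sample_rate = 7,616,246,400 / (1,799 × 2 × 6) = 7,616,246,400 / 21,588 = 352,800 Hz.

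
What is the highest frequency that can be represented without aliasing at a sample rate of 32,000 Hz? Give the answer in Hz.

Nyquist frequency = sample rate / 2 = 32,000 / 2 = 16,000 Hz.

16,000 Hz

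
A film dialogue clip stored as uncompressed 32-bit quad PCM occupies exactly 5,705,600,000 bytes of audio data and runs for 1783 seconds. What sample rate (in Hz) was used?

200,000 Hz

Bytes = sample_rate × seconds × bytes_per_sample × channels.
sample_rate = 5,705,600,000 / (1,783 × 4 × 4) = 5,705,600,000 / 28,528 = 200,000 Hz.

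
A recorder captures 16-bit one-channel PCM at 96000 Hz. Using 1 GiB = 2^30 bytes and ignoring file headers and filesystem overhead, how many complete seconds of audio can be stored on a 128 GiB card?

715,827 seconds

Uncompressed byte rate = 96,000 × 2 × 1 = 192,000 bytes/s.
Capacity = 128 × 1,073,741,824 = 137,438,953,472 bytes.
137,438,953,472 / 192,000 ≈ 715827.88 s → 715,827 seconds.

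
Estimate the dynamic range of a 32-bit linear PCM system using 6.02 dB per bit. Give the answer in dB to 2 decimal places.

32 × 6.02 = 192.64 dB.

192.64 dB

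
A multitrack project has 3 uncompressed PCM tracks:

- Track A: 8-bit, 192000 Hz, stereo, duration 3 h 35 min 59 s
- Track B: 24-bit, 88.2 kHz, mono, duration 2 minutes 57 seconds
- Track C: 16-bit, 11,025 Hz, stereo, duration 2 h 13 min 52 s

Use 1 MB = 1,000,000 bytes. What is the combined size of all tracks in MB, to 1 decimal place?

Track A: 3 h 35 min 59 s = 12,959 s; 192,000 × 12,959 × 1 × 2 = 4,976,256,000 bytes.
Track B: 2 minutes 57 seconds = 177 s; 88,200 × 177 × 3 × 1 = 46,834,200 bytes.
Track C: 2 h 13 min 52 s = 8,032 s; 11,025 × 8,032 × 2 × 2 = 354,211,200 bytes.
Total = 5,377,301,400 bytes = 5377.3 MB.

5377.3 MB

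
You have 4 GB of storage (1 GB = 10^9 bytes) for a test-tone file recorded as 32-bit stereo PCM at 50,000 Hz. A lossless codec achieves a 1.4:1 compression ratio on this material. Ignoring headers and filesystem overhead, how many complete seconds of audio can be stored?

Uncompressed byte rate = 50,000 × 4 × 2 = 400,000 bytes/s.
After 1.4:1 compression, effective rate ≈ 285714.29 bytes/s.
Capacity = 4 × 1,000,000,000 = 4,000,000,000 bytes.
4,000,000,000 / effective rate ≈ 14000 s → 14,000 seconds.

14,000 seconds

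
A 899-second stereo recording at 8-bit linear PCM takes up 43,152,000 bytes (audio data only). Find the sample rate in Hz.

24,000 Hz

Bytes = sample_rate × seconds × bytes_per_sample × channels.
sample_rate = 43,152,000 / (899 × 1 × 2) = 43,152,000 / 1,798 = 24,000 Hz.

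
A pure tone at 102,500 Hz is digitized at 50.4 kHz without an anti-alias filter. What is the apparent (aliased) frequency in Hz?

Nyquist = 50,400/2 = 25,200 Hz; 102,500 Hz exceeds it.
Alias = |102,500 − 2×50,400| = |102,500 − 100,800| = 1,700 Hz.

1,700 Hz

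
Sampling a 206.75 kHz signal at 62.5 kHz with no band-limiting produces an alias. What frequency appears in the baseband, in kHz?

19.25 kHz

Nyquist = 62,500/2 = 31,250 Hz; 206,750 Hz exceeds it.
Alias = |206,750 − 3×62,500| = |206,750 − 187,500| = 19,250 Hz = 19.25 kHz.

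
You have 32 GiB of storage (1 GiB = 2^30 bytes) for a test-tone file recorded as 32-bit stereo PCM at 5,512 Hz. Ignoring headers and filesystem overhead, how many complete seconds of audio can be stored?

Uncompressed byte rate = 5,512 × 4 × 2 = 44,096 bytes/s.
Capacity = 32 × 1,073,741,824 = 34,359,738,368 bytes.
34,359,738,368 / 44,096 ≈ 779203.07 s → 779,203 seconds.

779,203 seconds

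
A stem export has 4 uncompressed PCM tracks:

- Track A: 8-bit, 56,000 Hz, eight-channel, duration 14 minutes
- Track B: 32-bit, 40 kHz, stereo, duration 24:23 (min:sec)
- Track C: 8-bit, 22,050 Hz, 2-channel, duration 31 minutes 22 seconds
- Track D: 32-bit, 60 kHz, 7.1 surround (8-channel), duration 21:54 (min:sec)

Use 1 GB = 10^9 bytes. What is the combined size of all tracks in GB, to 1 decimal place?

3.5 GB

Track A: 14 minutes = 840 s; 56,000 × 840 × 1 × 8 = 376,320,000 bytes.
Track B: 24:23 (min:sec) = 1,463 s; 40,000 × 1,463 × 4 × 2 = 468,160,000 bytes.
Track C: 31 minutes 22 seconds = 1,882 s; 22,050 × 1,882 × 1 × 2 = 82,996,200 bytes.
Track D: 21:54 (min:sec) = 1,314 s; 60,000 × 1,314 × 4 × 8 = 2,522,880,000 bytes.
Total = 3,450,356,200 bytes = 3.5 GB.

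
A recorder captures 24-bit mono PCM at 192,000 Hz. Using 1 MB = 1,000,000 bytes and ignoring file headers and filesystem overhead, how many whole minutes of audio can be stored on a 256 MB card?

Uncompressed byte rate = 192,000 × 3 × 1 = 576,000 bytes/s.
Capacity = 256 × 1,000,000 = 256,000,000 bytes.
256,000,000 / 576,000 ≈ 444.44 s → 7 minutes.

7 minutes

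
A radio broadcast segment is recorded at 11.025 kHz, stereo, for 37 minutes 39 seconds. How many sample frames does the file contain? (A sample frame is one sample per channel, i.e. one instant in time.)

24,905,475 sample frames

37 minutes 39 seconds = 2,259 s.
11,025 samples/s × 2,259 s = 24,905,475 frames.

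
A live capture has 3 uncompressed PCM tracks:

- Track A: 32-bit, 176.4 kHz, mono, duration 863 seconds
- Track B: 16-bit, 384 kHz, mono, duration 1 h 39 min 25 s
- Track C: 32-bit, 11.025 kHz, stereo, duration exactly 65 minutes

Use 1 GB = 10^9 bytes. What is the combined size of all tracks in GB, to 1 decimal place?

Track A: 176,400 × 863 × 4 × 1 = 608,932,800 bytes.
Track B: 1 h 39 min 25 s = 5,965 s; 384,000 × 5,965 × 2 × 1 = 4,581,120,000 bytes.
Track C: exactly 65 minutes = 3,900 s; 11,025 × 3,900 × 4 × 2 = 343,980,000 bytes.
Total = 5,534,032,800 bytes = 5.5 GB.

5.5 GB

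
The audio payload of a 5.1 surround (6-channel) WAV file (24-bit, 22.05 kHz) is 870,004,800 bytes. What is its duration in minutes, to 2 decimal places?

Byte rate = 22,050 × 3 × 6 = 396,900 bytes/s.
Duration = 870,004,800 / 396,900 = 2,192 s.
2,192 s / 60 = 36.53 minutes.

36.53 minutes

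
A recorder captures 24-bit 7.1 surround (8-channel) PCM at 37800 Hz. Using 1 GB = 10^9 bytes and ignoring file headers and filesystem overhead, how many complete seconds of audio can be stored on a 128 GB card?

Uncompressed byte rate = 37,800 × 3 × 8 = 907,200 bytes/s.
Capacity = 128 × 1,000,000,000 = 128,000,000,000 bytes.
128,000,000,000 / 907,200 ≈ 141093.47 s → 141,093 seconds.

141,093 seconds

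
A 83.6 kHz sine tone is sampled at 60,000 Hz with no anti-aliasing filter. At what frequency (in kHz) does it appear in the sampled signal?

23.6 kHz

Nyquist = 60,000/2 = 30,000 Hz; 83,600 Hz exceeds it.
Alias = |83,600 − 1×60,000| = |83,600 − 60,000| = 23,600 Hz = 23.6 kHz.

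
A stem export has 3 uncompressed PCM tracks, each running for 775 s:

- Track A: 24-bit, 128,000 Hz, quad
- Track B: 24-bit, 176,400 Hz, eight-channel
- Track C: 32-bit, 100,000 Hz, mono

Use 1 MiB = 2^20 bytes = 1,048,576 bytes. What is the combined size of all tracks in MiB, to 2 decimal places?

Track A: 128,000 × 775 × 3 × 4 = 1,190,400,000 bytes.
Track B: 176,400 × 775 × 3 × 8 = 3,281,040,000 bytes.
Track C: 100,000 × 775 × 4 × 1 = 310,000,000 bytes.
Total = 4,781,440,000 bytes = 4559.94 MiB.

4559.94 MiB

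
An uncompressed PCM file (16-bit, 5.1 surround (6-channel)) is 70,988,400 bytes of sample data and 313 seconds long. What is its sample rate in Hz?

18,900 Hz

Bytes = sample_rate × seconds × bytes_per_sample × channels.
sample_rate = 70,988,400 / (313 × 2 × 6) = 70,988,400 / 3,756 = 18,900 Hz.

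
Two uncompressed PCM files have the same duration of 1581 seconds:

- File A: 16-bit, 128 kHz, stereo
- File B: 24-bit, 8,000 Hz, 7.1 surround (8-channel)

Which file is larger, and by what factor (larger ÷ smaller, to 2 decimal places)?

File A: 128,000 × 2 × 2 = 512,000 bytes/s.
File B: 8,000 × 3 × 8 = 192,000 bytes/s.
File A is larger; ratio = 809,472,000 / 303,552,000 = 2.67.

File A, by a factor of 2.67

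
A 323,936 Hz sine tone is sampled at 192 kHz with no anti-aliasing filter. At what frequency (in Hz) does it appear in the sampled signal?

Nyquist = 192,000/2 = 96,000 Hz; 323,936 Hz exceeds it.
Alias = |323,936 − 2×192,000| = |323,936 − 384,000| = 60,064 Hz.

60,064 Hz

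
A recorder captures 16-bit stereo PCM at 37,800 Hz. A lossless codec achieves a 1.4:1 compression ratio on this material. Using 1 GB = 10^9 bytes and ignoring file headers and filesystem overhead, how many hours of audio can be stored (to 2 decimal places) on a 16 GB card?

Uncompressed byte rate = 37,800 × 2 × 2 = 151,200 bytes/s.
After 1.4:1 compression, effective rate ≈ 108000 bytes/s.
Capacity = 16 × 1,000,000,000 = 16,000,000,000 bytes.
16,000,000,000 / effective rate ≈ 148148.15 s → 41.15 hours.

41.15 hours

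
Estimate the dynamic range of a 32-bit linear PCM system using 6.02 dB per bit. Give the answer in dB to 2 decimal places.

192.64 dB

32 × 6.02 = 192.64 dB.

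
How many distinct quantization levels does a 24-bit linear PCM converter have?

16,777,216 levels

2^24 = 16,777,216.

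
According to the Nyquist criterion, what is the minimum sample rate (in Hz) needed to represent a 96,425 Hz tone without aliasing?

192,850 Hz

Minimum sample rate = 2 × 96,425 Hz = 192,850 Hz.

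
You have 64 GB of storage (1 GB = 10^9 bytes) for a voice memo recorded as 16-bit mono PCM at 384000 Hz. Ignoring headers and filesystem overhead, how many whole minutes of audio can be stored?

1,388 minutes

Uncompressed byte rate = 384,000 × 2 × 1 = 768,000 bytes/s.
Capacity = 64 × 1,000,000,000 = 64,000,000,000 bytes.
64,000,000,000 / 768,000 ≈ 83333.33 s → 1,388 minutes.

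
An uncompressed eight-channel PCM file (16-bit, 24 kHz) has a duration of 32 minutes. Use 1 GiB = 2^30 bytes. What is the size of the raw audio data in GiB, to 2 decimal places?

Duration = 32 minutes = 1,920 s.
Bytes = 24,000 samples/s × 1,920 s × 2 bytes/sample × 8 ch = 737,280,000 bytes.
737,280,000 / 1,073,741,824 = 0.69 GiB.

0.69 GiB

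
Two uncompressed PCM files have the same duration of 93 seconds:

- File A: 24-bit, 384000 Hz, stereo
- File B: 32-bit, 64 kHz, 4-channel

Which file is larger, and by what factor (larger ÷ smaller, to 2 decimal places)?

File A, by a factor of 2.25

File A: 384,000 × 3 × 2 = 2,304,000 bytes/s.
File B: 64,000 × 4 × 4 = 1,024,000 bytes/s.
File A is larger; ratio = 214,272,000 / 95,232,000 = 2.25.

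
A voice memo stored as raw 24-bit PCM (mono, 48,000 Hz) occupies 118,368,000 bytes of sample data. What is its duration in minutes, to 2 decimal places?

Byte rate = 48,000 × 3 × 1 = 144,000 bytes/s.
Duration = 118,368,000 / 144,000 = 822 s.
822 s / 60 = 13.70 minutes.

13.70 minutes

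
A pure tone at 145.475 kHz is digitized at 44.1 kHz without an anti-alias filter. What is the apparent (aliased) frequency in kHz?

Nyquist = 44,100/2 = 22,050 Hz; 145,475 Hz exceeds it.
Alias = |145,475 − 3×44,100| = |145,475 − 132,300| = 13,175 Hz = 13.175 kHz.

13.175 kHz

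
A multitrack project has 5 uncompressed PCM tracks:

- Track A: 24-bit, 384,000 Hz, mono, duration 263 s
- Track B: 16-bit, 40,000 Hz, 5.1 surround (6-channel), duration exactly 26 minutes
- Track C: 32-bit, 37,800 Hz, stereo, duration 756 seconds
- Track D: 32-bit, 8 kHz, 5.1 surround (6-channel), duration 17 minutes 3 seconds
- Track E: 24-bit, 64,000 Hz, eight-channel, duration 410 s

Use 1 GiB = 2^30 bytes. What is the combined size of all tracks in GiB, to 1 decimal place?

2.0 GiB

Track A: 384,000 × 263 × 3 × 1 = 302,976,000 bytes.
Track B: exactly 26 minutes = 1,560 s; 40,000 × 1,560 × 2 × 6 = 748,800,000 bytes.
Track C: 37,800 × 756 × 4 × 2 = 228,614,400 bytes.
Track D: 17 minutes 3 seconds = 1,023 s; 8,000 × 1,023 × 4 × 6 = 196,416,000 bytes.
Track E: 64,000 × 410 × 3 × 8 = 629,760,000 bytes.
Total = 2,106,566,400 bytes = 2.0 GiB.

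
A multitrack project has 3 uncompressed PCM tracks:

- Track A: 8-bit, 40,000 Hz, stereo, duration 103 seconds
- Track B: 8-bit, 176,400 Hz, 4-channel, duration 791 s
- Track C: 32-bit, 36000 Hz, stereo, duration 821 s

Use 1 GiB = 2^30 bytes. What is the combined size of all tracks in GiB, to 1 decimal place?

Track A: 40,000 × 103 × 1 × 2 = 8,240,000 bytes.
Track B: 176,400 × 791 × 1 × 4 = 558,129,600 bytes.
Track C: 36,000 × 821 × 4 × 2 = 236,448,000 bytes.
Total = 802,817,600 bytes = 0.7 GiB.

0.7 GiB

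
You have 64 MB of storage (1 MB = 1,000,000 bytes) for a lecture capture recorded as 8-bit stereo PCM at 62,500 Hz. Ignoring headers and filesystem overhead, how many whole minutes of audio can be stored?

8 minutes

Uncompressed byte rate = 62,500 × 1 × 2 = 125,000 bytes/s.
Capacity = 64 × 1,000,000 = 64,000,000 bytes.
64,000,000 / 125,000 ≈ 512 s → 8 minutes.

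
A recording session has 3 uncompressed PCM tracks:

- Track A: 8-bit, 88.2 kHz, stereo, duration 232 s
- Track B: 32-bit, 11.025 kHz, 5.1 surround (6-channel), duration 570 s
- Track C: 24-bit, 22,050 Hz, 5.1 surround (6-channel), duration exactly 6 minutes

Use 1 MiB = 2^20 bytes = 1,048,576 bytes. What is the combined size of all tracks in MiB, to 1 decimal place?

319.1 MiB

Track A: 88,200 × 232 × 1 × 2 = 40,924,800 bytes.
Track B: 11,025 × 570 × 4 × 6 = 150,822,000 bytes.
Track C: exactly 6 minutes = 360 s; 22,050 × 360 × 3 × 6 = 142,884,000 bytes.
Total = 334,630,800 bytes = 319.1 MiB.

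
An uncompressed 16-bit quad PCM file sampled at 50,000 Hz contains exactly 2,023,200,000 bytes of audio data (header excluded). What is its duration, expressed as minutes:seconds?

84:18

Byte rate = 50,000 × 2 × 4 = 400,000 bytes/s.
Duration = 2,023,200,000 / 400,000 = 5,058 s.
5,058 s = 84:18.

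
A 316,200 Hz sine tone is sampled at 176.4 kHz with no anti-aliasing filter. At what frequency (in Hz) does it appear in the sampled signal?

Nyquist = 176,400/2 = 88,200 Hz; 316,200 Hz exceeds it.
Alias = |316,200 − 2×176,400| = |316,200 − 352,800| = 36,600 Hz.

36,600 Hz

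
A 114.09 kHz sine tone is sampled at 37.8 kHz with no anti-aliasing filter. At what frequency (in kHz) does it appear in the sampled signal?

Nyquist = 37,800/2 = 18,900 Hz; 114,090 Hz exceeds it.
Alias = |114,090 − 3×37,800| = |114,090 − 113,400| = 690 Hz = 0.69 kHz.

0.69 kHz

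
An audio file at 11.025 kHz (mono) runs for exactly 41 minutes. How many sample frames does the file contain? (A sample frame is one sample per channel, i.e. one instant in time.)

27,121,500 sample frames

exactly 41 minutes = 2,460 s.
11,025 samples/s × 2,460 s = 27,121,500 frames.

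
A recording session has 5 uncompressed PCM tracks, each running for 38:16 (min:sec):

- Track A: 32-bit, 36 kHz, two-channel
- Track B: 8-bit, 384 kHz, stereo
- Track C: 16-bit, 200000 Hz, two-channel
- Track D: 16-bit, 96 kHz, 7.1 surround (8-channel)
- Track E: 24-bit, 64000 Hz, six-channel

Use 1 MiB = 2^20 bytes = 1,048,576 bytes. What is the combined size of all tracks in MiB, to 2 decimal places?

38:16 (min:sec) = 2,296 s.
Track A: 36,000 × 2,296 × 4 × 2 = 661,248,000 bytes.
Track B: 384,000 × 2,296 × 1 × 2 = 1,763,328,000 bytes.
Track C: 200,000 × 2,296 × 2 × 2 = 1,836,800,000 bytes.
Track D: 96,000 × 2,296 × 2 × 8 = 3,526,656,000 bytes.
Track E: 64,000 × 2,296 × 3 × 6 = 2,644,992,000 bytes.
Total = 10,433,024,000 bytes = 9949.71 MiB.

9949.71 MiB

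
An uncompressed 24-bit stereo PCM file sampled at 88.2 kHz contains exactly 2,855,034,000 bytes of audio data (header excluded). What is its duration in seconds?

5,395 seconds

Byte rate = 88,200 × 3 × 2 = 529,200 bytes/s.
Duration = 2,855,034,000 / 529,200 = 5,395 s.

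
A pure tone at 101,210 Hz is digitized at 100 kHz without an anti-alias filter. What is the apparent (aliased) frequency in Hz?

Nyquist = 100,000/2 = 50,000 Hz; 101,210 Hz exceeds it.
Alias = |101,210 − 1×100,000| = |101,210 − 100,000| = 1,210 Hz.

1,210 Hz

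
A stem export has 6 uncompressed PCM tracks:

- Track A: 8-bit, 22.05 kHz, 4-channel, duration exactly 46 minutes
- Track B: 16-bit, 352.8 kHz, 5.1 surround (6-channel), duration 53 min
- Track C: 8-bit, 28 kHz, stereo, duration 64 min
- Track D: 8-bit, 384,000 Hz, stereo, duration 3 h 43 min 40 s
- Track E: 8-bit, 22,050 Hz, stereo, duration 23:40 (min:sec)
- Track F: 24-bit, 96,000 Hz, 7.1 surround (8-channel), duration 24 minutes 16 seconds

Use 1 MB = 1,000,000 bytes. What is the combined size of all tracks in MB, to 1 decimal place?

27645.1 MB

Track A: exactly 46 minutes = 2,760 s; 22,050 × 2,760 × 1 × 4 = 243,432,000 bytes.
Track B: 53 min = 3,180 s; 352,800 × 3,180 × 2 × 6 = 13,462,848,000 bytes.
Track C: 64 min = 3,840 s; 28,000 × 3,840 × 1 × 2 = 215,040,000 bytes.
Track D: 3 h 43 min 40 s = 13,420 s; 384,000 × 13,420 × 1 × 2 = 10,306,560,000 bytes.
Track E: 23:40 (min:sec) = 1,420 s; 22,050 × 1,420 × 1 × 2 = 62,622,000 bytes.
Track F: 24 minutes 16 seconds = 1,456 s; 96,000 × 1,456 × 3 × 8 = 3,354,624,000 bytes.
Total = 27,645,126,000 bytes = 27645.1 MB.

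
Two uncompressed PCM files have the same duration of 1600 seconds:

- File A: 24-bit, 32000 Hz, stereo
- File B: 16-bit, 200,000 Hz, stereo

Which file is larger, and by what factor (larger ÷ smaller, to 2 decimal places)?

File A: 32,000 × 3 × 2 = 192,000 bytes/s.
File B: 200,000 × 2 × 2 = 800,000 bytes/s.
File B is larger; ratio = 1,280,000,000 / 307,200,000 = 4.17.

File B, by a factor of 4.17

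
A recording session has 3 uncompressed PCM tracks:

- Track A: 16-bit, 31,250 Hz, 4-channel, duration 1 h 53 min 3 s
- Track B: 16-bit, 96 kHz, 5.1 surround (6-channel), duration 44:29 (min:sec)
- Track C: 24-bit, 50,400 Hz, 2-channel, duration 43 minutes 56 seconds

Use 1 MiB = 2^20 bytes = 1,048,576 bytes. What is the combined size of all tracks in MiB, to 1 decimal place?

5309.6 MiB

Track A: 1 h 53 min 3 s = 6,783 s; 31,250 × 6,783 × 2 × 4 = 1,695,750,000 bytes.
Track B: 44:29 (min:sec) = 2,669 s; 96,000 × 2,669 × 2 × 6 = 3,074,688,000 bytes.
Track C: 43 minutes 56 seconds = 2,636 s; 50,400 × 2,636 × 3 × 2 = 797,126,400 bytes.
Total = 5,567,564,400 bytes = 5309.6 MiB.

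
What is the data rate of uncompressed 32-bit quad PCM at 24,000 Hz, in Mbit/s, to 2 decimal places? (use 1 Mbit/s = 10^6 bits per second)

3.07 Mbit/s

Bit rate = 24,000 × 32 × 4 = 3,072,000 bits/s.
= 3.07 Mbit/s.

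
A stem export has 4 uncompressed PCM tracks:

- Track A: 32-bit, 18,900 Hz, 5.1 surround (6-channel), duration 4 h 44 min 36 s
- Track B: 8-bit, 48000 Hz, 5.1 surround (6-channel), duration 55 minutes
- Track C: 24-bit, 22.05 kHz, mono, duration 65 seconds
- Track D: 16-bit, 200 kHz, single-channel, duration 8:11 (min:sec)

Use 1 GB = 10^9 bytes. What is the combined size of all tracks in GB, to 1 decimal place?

Track A: 4 h 44 min 36 s = 17,076 s; 18,900 × 17,076 × 4 × 6 = 7,745,673,600 bytes.
Track B: 55 minutes = 3,300 s; 48,000 × 3,300 × 1 × 6 = 950,400,000 bytes.
Track C: 22,050 × 65 × 3 × 1 = 4,299,750 bytes.
Track D: 8:11 (min:sec) = 491 s; 200,000 × 491 × 2 × 1 = 196,400,000 bytes.
Total = 8,896,773,350 bytes = 8.9 GB.

8.9 GB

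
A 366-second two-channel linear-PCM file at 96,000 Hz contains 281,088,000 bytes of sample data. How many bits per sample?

32 bits

Bytes per sample = 281,088,000 / (96,000 × 366 × 2) = 281,088,000 / 70,272,000 = 4.
Bit depth = 4 × 8 = 32 bits.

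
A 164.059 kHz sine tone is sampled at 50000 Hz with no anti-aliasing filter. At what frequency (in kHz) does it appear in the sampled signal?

Nyquist = 50,000/2 = 25,000 Hz; 164,059 Hz exceeds it.
Alias = |164,059 − 3×50,000| = |164,059 − 150,000| = 14,059 Hz = 14.059 kHz.

14.059 kHz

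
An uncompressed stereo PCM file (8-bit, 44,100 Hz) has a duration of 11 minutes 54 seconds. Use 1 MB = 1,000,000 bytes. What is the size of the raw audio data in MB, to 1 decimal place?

Duration = 11 minutes 54 seconds = 714 s.
Bytes = 44,100 samples/s × 714 s × 1 bytes/sample × 2 ch = 62,974,800 bytes.
62,974,800 / 1,000,000 = 63.0 MB.

63.0 MB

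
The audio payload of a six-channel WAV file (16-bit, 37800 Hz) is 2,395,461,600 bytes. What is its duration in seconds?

Byte rate = 37,800 × 2 × 6 = 453,600 bytes/s.
Duration = 2,395,461,600 / 453,600 = 5,281 s.

5,281 seconds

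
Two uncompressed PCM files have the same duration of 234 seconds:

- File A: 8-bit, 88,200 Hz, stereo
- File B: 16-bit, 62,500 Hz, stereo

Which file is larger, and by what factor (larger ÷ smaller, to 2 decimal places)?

File A: 88,200 × 1 × 2 = 176,400 bytes/s.
File B: 62,500 × 2 × 2 = 250,000 bytes/s.
File B is larger; ratio = 58,500,000 / 41,277,600 = 1.42.

File B, by a factor of 1.42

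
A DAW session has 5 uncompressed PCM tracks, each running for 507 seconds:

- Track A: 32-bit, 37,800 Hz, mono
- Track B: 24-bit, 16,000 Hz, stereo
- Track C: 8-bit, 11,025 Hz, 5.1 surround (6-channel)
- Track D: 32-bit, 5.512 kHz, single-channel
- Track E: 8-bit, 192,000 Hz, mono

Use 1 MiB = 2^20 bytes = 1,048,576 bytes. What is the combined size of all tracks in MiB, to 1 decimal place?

Track A: 37,800 × 507 × 4 × 1 = 76,658,400 bytes.
Track B: 16,000 × 507 × 3 × 2 = 48,672,000 bytes.
Track C: 11,025 × 507 × 1 × 6 = 33,538,050 bytes.
Track D: 5,512 × 507 × 4 × 1 = 11,178,336 bytes.
Track E: 192,000 × 507 × 1 × 1 = 97,344,000 bytes.
Total = 267,390,786 bytes = 255.0 MiB.

255.0 MiB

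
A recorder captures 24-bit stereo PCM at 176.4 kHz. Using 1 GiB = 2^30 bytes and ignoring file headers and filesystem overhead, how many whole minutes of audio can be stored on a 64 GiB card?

Uncompressed byte rate = 176,400 × 3 × 2 = 1,058,400 bytes/s.
Capacity = 64 × 1,073,741,824 = 68,719,476,736 bytes.
68,719,476,736 / 1,058,400 ≈ 64927.7 s → 1,082 minutes.

1,082 minutes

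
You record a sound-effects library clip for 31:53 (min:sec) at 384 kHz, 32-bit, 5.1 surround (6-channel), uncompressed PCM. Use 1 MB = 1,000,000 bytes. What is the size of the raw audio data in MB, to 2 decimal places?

Duration = 31:53 (min:sec) = 1,913 s.
Bytes = 384,000 samples/s × 1,913 s × 4 bytes/sample × 6 ch = 17,630,208,000 bytes.
17,630,208,000 / 1,000,000 = 17630.21 MB.

17630.21 MB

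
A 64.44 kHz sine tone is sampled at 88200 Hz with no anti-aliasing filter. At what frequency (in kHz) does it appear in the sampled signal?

23.76 kHz

Nyquist = 88,200/2 = 44,100 Hz; 64,440 Hz exceeds it.
Alias = |64,440 − 1×88,200| = |64,440 − 88,200| = 23,760 Hz = 23.76 kHz.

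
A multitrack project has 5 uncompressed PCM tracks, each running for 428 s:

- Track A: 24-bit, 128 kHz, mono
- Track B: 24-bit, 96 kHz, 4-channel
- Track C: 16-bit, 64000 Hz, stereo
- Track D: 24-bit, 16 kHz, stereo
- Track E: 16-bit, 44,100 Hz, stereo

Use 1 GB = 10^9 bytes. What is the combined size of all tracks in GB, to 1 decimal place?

0.9 GB

Track A: 128,000 × 428 × 3 × 1 = 164,352,000 bytes.
Track B: 96,000 × 428 × 3 × 4 = 493,056,000 bytes.
Track C: 64,000 × 428 × 2 × 2 = 109,568,000 bytes.
Track D: 16,000 × 428 × 3 × 2 = 41,088,000 bytes.
Track E: 44,100 × 428 × 2 × 2 = 75,499,200 bytes.
Total = 883,563,200 bytes = 0.9 GB.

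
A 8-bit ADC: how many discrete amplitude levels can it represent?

256 levels

2^8 = 256.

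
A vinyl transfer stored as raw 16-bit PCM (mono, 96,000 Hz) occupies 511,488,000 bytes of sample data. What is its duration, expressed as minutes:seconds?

Byte rate = 96,000 × 2 × 1 = 192,000 bytes/s.
Duration = 511,488,000 / 192,000 = 2,664 s.
2,664 s = 44:24.

44:24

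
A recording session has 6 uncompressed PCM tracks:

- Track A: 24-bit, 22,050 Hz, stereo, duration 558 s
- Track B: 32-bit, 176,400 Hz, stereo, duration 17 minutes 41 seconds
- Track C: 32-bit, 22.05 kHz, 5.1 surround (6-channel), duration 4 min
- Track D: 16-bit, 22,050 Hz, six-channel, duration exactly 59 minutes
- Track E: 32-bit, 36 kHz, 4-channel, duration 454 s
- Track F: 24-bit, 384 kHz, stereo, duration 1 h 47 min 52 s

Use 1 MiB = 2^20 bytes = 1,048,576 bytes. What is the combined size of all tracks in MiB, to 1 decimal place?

16982.8 MiB

Track A: 22,050 × 558 × 3 × 2 = 73,823,400 bytes.
Track B: 17 minutes 41 seconds = 1,061 s; 176,400 × 1,061 × 4 × 2 = 1,497,283,200 bytes.
Track C: 4 min = 240 s; 22,050 × 240 × 4 × 6 = 127,008,000 bytes.
Track D: exactly 59 minutes = 3,540 s; 22,050 × 3,540 × 2 × 6 = 936,684,000 bytes.
Track E: 36,000 × 454 × 4 × 4 = 261,504,000 bytes.
Track F: 1 h 47 min 52 s = 6,472 s; 384,000 × 6,472 × 3 × 2 = 14,911,488,000 bytes.
Total = 17,807,790,600 bytes = 16982.8 MiB.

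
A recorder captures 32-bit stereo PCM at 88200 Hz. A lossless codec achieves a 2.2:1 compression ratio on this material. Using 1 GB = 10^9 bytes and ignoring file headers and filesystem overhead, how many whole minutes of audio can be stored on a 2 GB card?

103 minutes

Uncompressed byte rate = 88,200 × 4 × 2 = 705,600 bytes/s.
After 2.2:1 compression, effective rate ≈ 320727.27 bytes/s.
Capacity = 2 × 1,000,000,000 = 2,000,000,000 bytes.
2,000,000,000 / effective rate ≈ 6235.83 s → 103 minutes.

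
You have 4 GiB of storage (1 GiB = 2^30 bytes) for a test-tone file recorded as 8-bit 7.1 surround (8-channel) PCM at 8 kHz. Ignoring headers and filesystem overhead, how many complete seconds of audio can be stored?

67,108 seconds

Uncompressed byte rate = 8,000 × 1 × 8 = 64,000 bytes/s.
Capacity = 4 × 1,073,741,824 = 4,294,967,296 bytes.
4,294,967,296 / 64,000 ≈ 67108.86 s → 67,108 seconds.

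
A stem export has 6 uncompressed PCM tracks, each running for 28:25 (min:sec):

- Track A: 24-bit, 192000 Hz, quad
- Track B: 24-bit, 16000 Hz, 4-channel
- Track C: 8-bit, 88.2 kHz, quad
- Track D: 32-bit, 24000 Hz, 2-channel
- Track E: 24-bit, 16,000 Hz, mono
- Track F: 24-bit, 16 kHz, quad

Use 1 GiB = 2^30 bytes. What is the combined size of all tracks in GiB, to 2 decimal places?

5.21 GiB

28:25 (min:sec) = 1,705 s.
Track A: 192,000 × 1,705 × 3 × 4 = 3,928,320,000 bytes.
Track B: 16,000 × 1,705 × 3 × 4 = 327,360,000 bytes.
Track C: 88,200 × 1,705 × 1 × 4 = 601,524,000 bytes.
Track D: 24,000 × 1,705 × 4 × 2 = 327,360,000 bytes.
Track E: 16,000 × 1,705 × 3 × 1 = 81,840,000 bytes.
Track F: 16,000 × 1,705 × 3 × 4 = 327,360,000 bytes.
Total = 5,593,764,000 bytes = 5.21 GiB.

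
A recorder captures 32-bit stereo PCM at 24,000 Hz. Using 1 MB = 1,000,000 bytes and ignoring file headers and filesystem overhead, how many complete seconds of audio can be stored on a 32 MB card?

166 seconds

Uncompressed byte rate = 24,000 × 4 × 2 = 192,000 bytes/s.
Capacity = 32 × 1,000,000 = 32,000,000 bytes.
32,000,000 / 192,000 ≈ 166.67 s → 166 seconds.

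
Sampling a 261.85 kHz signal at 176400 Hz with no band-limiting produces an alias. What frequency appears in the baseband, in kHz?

Nyquist = 176,400/2 = 88,200 Hz; 261,850 Hz exceeds it.
Alias = |261,850 − 1×176,400| = |261,850 − 176,400| = 85,450 Hz = 85.45 kHz.

85.45 kHz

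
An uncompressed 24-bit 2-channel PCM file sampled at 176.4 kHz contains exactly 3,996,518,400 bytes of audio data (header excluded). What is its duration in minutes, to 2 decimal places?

62.93 minutes

Byte rate = 176,400 × 3 × 2 = 1,058,400 bytes/s.
Duration = 3,996,518,400 / 1,058,400 = 3,776 s.
3,776 s / 60 = 62.93 minutes.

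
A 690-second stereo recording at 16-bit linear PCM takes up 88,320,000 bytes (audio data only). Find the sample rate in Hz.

Bytes = sample_rate × seconds × bytes_per_sample × channels.
sample_rate = 88,320,000 / (690 × 2 × 2) = 88,320,000 / 2,760 = 32,000 Hz.

32,000 Hz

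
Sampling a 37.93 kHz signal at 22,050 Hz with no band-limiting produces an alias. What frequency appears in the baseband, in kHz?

6.17 kHz

Nyquist = 22,050/2 = 11,025 Hz; 37,930 Hz exceeds it.
Alias = |37,930 − 2×22,050| = |37,930 − 44,100| = 6,170 Hz = 6.17 kHz.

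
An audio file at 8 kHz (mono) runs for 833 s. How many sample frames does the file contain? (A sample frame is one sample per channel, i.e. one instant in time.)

6,664,000 sample frames

8,000 samples/s × 833 s = 6,664,000 frames.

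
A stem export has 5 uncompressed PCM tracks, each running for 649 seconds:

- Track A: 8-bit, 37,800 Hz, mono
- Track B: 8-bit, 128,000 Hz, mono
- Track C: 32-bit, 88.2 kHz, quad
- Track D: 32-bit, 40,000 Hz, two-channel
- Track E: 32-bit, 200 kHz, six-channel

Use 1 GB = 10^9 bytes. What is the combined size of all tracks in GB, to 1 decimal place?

4.3 GB

Track A: 37,800 × 649 × 1 × 1 = 24,532,200 bytes.
Track B: 128,000 × 649 × 1 × 1 = 83,072,000 bytes.
Track C: 88,200 × 649 × 4 × 4 = 915,868,800 bytes.
Track D: 40,000 × 649 × 4 × 2 = 207,680,000 bytes.
Track E: 200,000 × 649 × 4 × 6 = 3,115,200,000 bytes.
Total = 4,346,353,000 bytes = 4.3 GB.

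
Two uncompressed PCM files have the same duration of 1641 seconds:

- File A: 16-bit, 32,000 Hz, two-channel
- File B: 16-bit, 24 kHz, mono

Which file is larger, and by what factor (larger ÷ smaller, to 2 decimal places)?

File A: 32,000 × 2 × 2 = 128,000 bytes/s.
File B: 24,000 × 2 × 1 = 48,000 bytes/s.
File A is larger; ratio = 210,048,000 / 78,768,000 = 2.67.

File A, by a factor of 2.67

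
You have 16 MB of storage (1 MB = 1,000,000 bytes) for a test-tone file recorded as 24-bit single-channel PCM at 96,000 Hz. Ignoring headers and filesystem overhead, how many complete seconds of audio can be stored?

Uncompressed byte rate = 96,000 × 3 × 1 = 288,000 bytes/s.
Capacity = 16 × 1,000,000 = 16,000,000 bytes.
16,000,000 / 288,000 ≈ 55.56 s → 55 seconds.

55 seconds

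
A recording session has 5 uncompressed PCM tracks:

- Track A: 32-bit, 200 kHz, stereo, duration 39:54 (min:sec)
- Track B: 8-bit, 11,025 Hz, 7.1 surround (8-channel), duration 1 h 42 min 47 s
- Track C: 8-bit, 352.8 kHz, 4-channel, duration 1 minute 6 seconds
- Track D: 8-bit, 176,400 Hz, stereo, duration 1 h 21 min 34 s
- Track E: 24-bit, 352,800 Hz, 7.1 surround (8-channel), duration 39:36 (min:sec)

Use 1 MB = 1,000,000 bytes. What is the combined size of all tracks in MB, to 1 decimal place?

Track A: 39:54 (min:sec) = 2,394 s; 200,000 × 2,394 × 4 × 2 = 3,830,400,000 bytes.
Track B: 1 h 42 min 47 s = 6,167 s; 11,025 × 6,167 × 1 × 8 = 543,929,400 bytes.
Track C: 1 minute 6 seconds = 66 s; 352,800 × 66 × 1 × 4 = 93,139,200 bytes.
Track D: 1 h 21 min 34 s = 4,894 s; 176,400 × 4,894 × 1 × 2 = 1,726,603,200 bytes.
Track E: 39:36 (min:sec) = 2,376 s; 352,800 × 2,376 × 3 × 8 = 20,118,067,200 bytes.
Total = 26,312,139,000 bytes = 26312.1 MB.

26312.1 MB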